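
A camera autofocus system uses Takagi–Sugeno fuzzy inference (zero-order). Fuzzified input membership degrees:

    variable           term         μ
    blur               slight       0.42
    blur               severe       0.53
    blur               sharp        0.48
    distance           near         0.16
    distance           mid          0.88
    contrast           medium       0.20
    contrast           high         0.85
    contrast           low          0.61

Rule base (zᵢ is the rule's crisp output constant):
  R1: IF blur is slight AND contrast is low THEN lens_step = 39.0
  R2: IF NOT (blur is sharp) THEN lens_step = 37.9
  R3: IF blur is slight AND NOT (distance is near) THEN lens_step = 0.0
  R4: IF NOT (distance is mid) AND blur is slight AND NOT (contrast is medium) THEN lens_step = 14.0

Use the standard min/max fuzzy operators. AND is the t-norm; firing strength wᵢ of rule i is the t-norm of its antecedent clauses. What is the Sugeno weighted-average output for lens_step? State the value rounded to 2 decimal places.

25.52

R1 (z=39.0): slight=0.42, low=0.61; AND[min(a, b)] → w = 0.42
R2 (z=37.9): ¬sharp=1−0.48=0.52 → w = 0.52
R3 (z=0.0): slight=0.42, ¬near=1−0.16=0.84; AND[min(a, b)] → w = 0.42
R4 (z=14.0): ¬mid=1−0.88=0.12, slight=0.42, ¬medium=1−0.20=0.80; AND[min(a, b)] → w = 0.12
Weighted average = (0.42·39.0 + 0.52·37.9 + 0.42·0.0 + 0.12·14.0) / (0.42 + 0.52 + 0.42 + 0.12)
  = 37.7680 / 1.4800 = 25.52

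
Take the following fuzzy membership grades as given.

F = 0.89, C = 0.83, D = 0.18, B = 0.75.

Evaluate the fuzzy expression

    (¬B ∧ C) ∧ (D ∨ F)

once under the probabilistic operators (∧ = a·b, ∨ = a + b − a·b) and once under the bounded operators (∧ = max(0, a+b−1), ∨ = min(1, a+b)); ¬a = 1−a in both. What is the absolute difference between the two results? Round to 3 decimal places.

0.109

Under probabilistic:
  ¬B = 1 − 0.7500 = 0.2500
  ¬B ∧ C = a·b on (0.2500, 0.8300) = 0.2075
  D ∨ F = a + b − a·b on (0.1800, 0.8900) = 0.9098
  (¬B ∧ C) ∧ (D ∨ F) = a·b on (0.2075, 0.9098) = 0.1888
  → value = 0.1888
Under bounded:
  ¬B = 1 − 0.75 = 0.25
  ¬B ∧ C = max(0, a+b−1) on (0.25, 0.83) = 0.08
  D ∨ F = min(1, a+b) on (0.18, 0.89) = 1.00
  (¬B ∧ C) ∧ (D ∨ F) = max(0, a+b−1) on (0.08, 1.00) = 0.08
  → value = 0.0800
|0.1888 − 0.0800| = 0.109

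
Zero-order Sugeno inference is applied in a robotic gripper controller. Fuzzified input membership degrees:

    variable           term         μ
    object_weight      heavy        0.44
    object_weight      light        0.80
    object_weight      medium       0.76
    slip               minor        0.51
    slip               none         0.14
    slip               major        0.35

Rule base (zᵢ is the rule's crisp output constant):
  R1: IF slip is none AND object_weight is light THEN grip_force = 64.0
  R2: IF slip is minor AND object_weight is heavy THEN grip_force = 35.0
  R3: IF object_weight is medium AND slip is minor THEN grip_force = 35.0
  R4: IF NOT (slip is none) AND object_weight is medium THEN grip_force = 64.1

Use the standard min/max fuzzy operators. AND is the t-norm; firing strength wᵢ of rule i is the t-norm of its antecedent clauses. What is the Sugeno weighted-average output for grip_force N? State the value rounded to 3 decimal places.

49.149

R1 (z=64.0): none=0.14, light=0.80; AND[min(a, b)] → w = 0.14
R2 (z=35.0): minor=0.51, heavy=0.44; AND[min(a, b)] → w = 0.44
R3 (z=35.0): medium=0.76, minor=0.51; AND[min(a, b)] → w = 0.51
R4 (z=64.1): ¬none=1−0.14=0.86, medium=0.76; AND[min(a, b)] → w = 0.76
Weighted average = (0.14·64.0 + 0.44·35.0 + 0.51·35.0 + 0.76·64.1) / (0.14 + 0.44 + 0.51 + 0.76)
  = 90.9260 / 1.8500 = 49.149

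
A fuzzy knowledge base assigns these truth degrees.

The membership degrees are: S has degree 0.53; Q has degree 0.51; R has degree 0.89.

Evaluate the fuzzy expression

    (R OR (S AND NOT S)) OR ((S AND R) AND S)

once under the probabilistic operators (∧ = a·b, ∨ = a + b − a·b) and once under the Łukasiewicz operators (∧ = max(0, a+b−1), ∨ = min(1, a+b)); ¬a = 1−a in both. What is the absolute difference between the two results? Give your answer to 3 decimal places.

Under probabilistic:
  NOT S = 1 − 0.5300 = 0.4700
  S AND NOT S = a·b on (0.5300, 0.4700) = 0.2491
  R OR (S AND NOT S) = a + b − a·b on (0.8900, 0.2491) = 0.9174
  S AND R = a·b on (0.5300, 0.8900) = 0.4717
  (S AND R) AND S = a·b on (0.4717, 0.5300) = 0.2500
  (R OR (S AND NOT S)) OR ((S AND R) AND S) = a + b − a·b on (0.9174, 0.2500) = 0.9381
  → value = 0.9381
Under Łukasiewicz:
  NOT S = 1 − 0.53 = 0.47
  S AND NOT S = max(0, a+b−1) on (0.53, 0.47) = 0.00
  R OR (S AND NOT S) = min(1, a+b) on (0.89, 0.00) = 0.89
  S AND R = max(0, a+b−1) on (0.53, 0.89) = 0.42
  (S AND R) AND S = max(0, a+b−1) on (0.42, 0.53) = 0.00
  (R OR (S AND NOT S)) OR ((S AND R) AND S) = min(1, a+b) on (0.89, 0.00) = 0.89
  → value = 0.8900
|0.9381 − 0.8900| = 0.048

0.048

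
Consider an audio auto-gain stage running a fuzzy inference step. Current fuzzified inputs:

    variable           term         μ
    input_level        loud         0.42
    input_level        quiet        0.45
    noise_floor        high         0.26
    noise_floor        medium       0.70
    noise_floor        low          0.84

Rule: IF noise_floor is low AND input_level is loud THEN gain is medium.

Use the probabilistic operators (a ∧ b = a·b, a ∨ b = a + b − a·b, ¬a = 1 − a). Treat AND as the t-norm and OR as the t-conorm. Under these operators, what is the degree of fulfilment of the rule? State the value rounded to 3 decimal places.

0.353

firing strength: low=0.84, loud=0.42; AND[a·b] → w = 0.3528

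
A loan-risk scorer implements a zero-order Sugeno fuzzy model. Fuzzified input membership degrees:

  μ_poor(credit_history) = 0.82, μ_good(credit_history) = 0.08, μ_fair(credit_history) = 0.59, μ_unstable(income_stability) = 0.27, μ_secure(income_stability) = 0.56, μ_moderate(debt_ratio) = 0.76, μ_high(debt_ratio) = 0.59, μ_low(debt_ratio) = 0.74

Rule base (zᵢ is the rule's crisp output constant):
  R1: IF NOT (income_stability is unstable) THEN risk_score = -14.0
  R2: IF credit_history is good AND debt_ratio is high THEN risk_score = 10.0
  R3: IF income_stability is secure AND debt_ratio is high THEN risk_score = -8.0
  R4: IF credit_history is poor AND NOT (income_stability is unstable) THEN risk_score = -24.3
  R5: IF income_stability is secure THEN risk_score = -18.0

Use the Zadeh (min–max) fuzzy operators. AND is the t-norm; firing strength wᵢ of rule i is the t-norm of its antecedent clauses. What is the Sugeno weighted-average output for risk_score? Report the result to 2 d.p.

-15.68

R1 (z=-14.0): ¬unstable=1−0.27=0.73 → w = 0.73
R2 (z=10.0): good=0.08, high=0.59; AND[min(a, b)] → w = 0.08
R3 (z=-8.0): secure=0.56, high=0.59; AND[min(a, b)] → w = 0.56
R4 (z=-24.3): poor=0.82, ¬unstable=1−0.27=0.73; AND[min(a, b)] → w = 0.73
R5 (z=-18.0): secure=0.56 → w = 0.56
Weighted average = (0.73·-14.0 + 0.08·10.0 + 0.56·-8.0 + 0.73·-24.3 + 0.56·-18.0) / (0.73 + 0.08 + 0.56 + 0.73 + 0.56)
  = -41.7190 / 2.6600 = -15.68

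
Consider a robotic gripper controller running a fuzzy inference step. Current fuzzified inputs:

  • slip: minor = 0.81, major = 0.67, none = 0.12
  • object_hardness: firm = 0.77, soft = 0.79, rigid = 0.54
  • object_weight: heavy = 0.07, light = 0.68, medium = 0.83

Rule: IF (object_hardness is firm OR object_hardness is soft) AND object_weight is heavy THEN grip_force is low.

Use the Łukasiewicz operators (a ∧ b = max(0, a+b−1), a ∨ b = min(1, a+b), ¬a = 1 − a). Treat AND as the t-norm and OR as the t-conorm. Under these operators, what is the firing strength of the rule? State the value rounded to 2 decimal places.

firing strength: (firm=0.77 OR soft=0.79) = 1.00; AND[max(0, a+b−1)] with heavy=0.07 → w = 0.07

0.07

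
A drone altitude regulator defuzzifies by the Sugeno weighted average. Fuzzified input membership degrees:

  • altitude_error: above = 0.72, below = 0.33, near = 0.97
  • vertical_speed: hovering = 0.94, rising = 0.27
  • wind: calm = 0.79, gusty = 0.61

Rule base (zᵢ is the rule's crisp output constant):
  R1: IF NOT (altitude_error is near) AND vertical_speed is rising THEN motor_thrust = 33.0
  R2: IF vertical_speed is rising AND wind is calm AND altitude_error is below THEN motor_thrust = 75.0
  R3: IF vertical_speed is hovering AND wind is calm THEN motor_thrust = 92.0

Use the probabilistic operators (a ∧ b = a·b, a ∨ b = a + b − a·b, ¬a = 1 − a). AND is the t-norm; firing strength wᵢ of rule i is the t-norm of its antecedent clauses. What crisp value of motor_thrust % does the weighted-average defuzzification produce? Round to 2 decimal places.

89.96

R1 (z=33.0): ¬near=1−0.97=0.03, rising=0.27; AND[a·b] → w = 0.0081
R2 (z=75.0): rising=0.27, calm=0.79, below=0.33; AND[a·b] → w = 0.0704
R3 (z=92.0): hovering=0.94, calm=0.79; AND[a·b] → w = 0.7426
Weighted average = (0.0081·33.0 + 0.0704·75.0 + 0.7426·92.0) / (0.0081 + 0.0704 + 0.7426)
  = 73.8657 / 0.8211 = 89.96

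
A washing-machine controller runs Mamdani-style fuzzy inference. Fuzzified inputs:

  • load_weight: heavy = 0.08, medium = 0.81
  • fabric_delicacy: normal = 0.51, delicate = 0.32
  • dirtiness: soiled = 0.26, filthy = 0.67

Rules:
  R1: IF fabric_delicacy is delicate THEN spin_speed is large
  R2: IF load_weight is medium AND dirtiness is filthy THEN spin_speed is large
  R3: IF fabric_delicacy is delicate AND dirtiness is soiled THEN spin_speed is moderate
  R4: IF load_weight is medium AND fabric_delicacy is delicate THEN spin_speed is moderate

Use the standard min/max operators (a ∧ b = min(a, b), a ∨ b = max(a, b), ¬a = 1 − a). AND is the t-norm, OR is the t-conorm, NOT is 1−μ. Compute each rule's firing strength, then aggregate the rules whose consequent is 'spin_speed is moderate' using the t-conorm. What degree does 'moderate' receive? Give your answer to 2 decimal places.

R1: delicate=0.32 → w = 0.32
R2: medium=0.81, filthy=0.67; AND[min(a, b)] → w = 0.67
R3: delicate=0.32, soiled=0.26; AND[min(a, b)] → w = 0.26
R4: medium=0.81, delicate=0.32; AND[min(a, b)] → w = 0.32
Rules with consequent 'moderate': {R3, R4} → strengths 0.26, 0.32
Aggregate via t-conorm [max(a, b)]: 0.32

0.32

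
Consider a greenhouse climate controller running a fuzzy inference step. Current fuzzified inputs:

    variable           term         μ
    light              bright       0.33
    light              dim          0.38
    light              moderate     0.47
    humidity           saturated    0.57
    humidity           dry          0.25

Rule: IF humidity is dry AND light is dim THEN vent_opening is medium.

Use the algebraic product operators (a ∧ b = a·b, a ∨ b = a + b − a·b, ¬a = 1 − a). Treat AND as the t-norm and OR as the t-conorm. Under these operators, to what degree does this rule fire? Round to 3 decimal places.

firing strength: dry=0.25, dim=0.38; AND[a·b] → w = 0.0950

0.095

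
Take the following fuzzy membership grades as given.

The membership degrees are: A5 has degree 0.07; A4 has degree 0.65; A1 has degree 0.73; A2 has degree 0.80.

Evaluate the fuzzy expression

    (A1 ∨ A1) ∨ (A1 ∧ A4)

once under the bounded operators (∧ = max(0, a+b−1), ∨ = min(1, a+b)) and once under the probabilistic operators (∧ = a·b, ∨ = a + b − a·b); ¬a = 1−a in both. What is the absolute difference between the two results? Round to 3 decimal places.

Under bounded:
  A1 ∨ A1 = min(1, a+b) on (0.73, 0.73) = 1.00
  A1 ∧ A4 = max(0, a+b−1) on (0.73, 0.65) = 0.38
  (A1 ∨ A1) ∨ (A1 ∧ A4) = min(1, a+b) on (1.00, 0.38) = 1.00
  → value = 1.0000
Under probabilistic:
  A1 ∨ A1 = a + b − a·b on (0.7300, 0.7300) = 0.9271
  A1 ∧ A4 = a·b on (0.7300, 0.6500) = 0.4745
  (A1 ∨ A1) ∨ (A1 ∧ A4) = a + b − a·b on (0.9271, 0.4745) = 0.9617
  → value = 0.9617
|1.0000 − 0.9617| = 0.038

0.038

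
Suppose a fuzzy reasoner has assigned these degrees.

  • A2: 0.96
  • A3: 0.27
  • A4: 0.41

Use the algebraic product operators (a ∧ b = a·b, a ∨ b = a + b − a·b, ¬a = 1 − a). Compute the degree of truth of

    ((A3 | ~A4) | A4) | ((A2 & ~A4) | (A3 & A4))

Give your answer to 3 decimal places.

~A4 = 1 − 0.4100 = 0.5900
A3 | ~A4 = a + b − a·b on (0.2700, 0.5900) = 0.7007
(A3 | ~A4) | A4 = a + b − a·b on (0.7007, 0.4100) = 0.8234
~A4 = 1 − 0.4100 = 0.5900
A2 & ~A4 = a·b on (0.9600, 0.5900) = 0.5664
A3 & A4 = a·b on (0.2700, 0.4100) = 0.1107
(A2 & ~A4) | (A3 & A4) = a + b − a·b on (0.5664, 0.1107) = 0.6144
((A3 | ~A4) | A4) | ((A2 & ~A4) | (A3 & A4)) = a + b − a·b on (0.8234, 0.6144) = 0.9319

0.932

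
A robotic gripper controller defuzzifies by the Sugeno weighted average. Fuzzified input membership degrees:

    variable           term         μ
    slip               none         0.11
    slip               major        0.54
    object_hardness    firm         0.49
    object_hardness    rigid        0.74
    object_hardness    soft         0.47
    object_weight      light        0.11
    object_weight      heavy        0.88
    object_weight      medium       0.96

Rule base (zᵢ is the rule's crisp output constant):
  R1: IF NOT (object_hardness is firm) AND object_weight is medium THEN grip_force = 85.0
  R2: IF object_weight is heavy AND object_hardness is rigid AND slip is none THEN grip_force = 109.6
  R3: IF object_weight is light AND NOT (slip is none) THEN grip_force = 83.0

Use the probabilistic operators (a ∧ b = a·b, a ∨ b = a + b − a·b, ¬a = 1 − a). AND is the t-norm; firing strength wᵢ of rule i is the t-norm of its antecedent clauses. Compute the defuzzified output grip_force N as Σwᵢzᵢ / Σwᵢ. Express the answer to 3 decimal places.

87.376

R1 (z=85.0): ¬firm=1−0.49=0.51, medium=0.96; AND[a·b] → w = 0.4896
R2 (z=109.6): heavy=0.88, rigid=0.74, none=0.11; AND[a·b] → w = 0.0716
R3 (z=83.0): light=0.11, ¬none=1−0.11=0.89; AND[a·b] → w = 0.0979
Weighted average = (0.4896·85.0 + 0.0716·109.6 + 0.0979·83.0) / (0.4896 + 0.0716 + 0.0979)
  = 57.5926 / 0.6591 = 87.376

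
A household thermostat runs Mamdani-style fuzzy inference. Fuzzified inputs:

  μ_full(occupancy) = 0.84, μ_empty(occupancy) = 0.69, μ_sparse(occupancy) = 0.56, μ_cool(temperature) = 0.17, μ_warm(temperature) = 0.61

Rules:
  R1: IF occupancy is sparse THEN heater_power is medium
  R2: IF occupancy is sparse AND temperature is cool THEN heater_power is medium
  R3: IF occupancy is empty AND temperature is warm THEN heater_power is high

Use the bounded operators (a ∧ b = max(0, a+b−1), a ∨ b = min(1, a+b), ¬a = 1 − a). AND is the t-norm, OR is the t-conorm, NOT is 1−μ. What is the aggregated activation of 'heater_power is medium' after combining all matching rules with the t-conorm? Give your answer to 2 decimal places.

0.56

R1: sparse=0.56 → w = 0.56
R2: sparse=0.56, cool=0.17; AND[max(0, a+b−1)] → w = 0.00
R3: empty=0.69, warm=0.61; AND[max(0, a+b−1)] → w = 0.30
Rules with consequent 'medium': {R1, R2} → strengths 0.56, 0.00
Aggregate via t-conorm [min(1, a+b)]: 0.56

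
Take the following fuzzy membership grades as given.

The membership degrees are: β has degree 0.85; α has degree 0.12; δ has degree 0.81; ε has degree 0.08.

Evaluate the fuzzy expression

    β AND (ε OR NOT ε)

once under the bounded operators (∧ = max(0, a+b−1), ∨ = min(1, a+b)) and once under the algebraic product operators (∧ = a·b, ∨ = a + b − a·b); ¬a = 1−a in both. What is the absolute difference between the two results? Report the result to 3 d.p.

0.063

Under bounded:
  NOT ε = 1 − 0.08 = 0.92
  ε OR NOT ε = min(1, a+b) on (0.08, 0.92) = 1.00
  β AND (ε OR NOT ε) = max(0, a+b−1) on (0.85, 1.00) = 0.85
  → value = 0.8500
Under algebraic product:
  NOT ε = 1 − 0.0800 = 0.9200
  ε OR NOT ε = a + b − a·b on (0.0800, 0.9200) = 0.9264
  β AND (ε OR NOT ε) = a·b on (0.8500, 0.9264) = 0.7874
  → value = 0.7874
|0.8500 − 0.7874| = 0.063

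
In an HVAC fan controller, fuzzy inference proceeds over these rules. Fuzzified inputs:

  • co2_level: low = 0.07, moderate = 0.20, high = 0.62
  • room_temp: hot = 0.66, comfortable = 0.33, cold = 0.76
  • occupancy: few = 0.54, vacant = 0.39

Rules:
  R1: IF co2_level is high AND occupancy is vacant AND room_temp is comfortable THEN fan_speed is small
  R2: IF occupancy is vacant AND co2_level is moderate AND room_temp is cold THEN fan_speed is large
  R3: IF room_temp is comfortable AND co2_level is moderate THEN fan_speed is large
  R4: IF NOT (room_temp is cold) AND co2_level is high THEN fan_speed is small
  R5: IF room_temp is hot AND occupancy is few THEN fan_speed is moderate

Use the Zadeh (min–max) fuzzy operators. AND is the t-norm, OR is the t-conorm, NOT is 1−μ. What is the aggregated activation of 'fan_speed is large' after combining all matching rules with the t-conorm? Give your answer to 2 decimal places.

0.20

R1: high=0.62, vacant=0.39, comfortable=0.33; AND[min(a, b)] → w = 0.33
R2: vacant=0.39, moderate=0.20, cold=0.76; AND[min(a, b)] → w = 0.20
R3: comfortable=0.33, moderate=0.20; AND[min(a, b)] → w = 0.20
R4: ¬cold=1−0.76=0.24, high=0.62; AND[min(a, b)] → w = 0.24
R5: hot=0.66, few=0.54; AND[min(a, b)] → w = 0.54
Rules with consequent 'large': {R2, R3} → strengths 0.20, 0.20
Aggregate via t-conorm [max(a, b)]: 0.20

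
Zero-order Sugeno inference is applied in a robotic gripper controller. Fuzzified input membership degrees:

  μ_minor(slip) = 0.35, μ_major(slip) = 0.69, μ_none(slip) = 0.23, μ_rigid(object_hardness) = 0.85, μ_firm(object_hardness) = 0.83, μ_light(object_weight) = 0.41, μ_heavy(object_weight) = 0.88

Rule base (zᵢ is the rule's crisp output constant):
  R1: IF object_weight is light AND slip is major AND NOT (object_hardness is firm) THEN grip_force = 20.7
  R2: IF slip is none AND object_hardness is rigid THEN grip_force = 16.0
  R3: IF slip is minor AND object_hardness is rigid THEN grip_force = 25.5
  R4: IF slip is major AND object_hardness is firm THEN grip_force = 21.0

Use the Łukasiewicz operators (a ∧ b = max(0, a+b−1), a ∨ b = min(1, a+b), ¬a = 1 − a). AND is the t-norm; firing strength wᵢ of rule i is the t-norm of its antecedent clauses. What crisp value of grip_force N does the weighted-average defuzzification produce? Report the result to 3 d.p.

R1 (z=20.7): light=0.41, major=0.69, ¬firm=1−0.83=0.17; AND[max(0, a+b−1)] → w = 0.00
R2 (z=16.0): none=0.23, rigid=0.85; AND[max(0, a+b−1)] → w = 0.08
R3 (z=25.5): minor=0.35, rigid=0.85; AND[max(0, a+b−1)] → w = 0.20
R4 (z=21.0): major=0.69, firm=0.83; AND[max(0, a+b−1)] → w = 0.52
Weighted average = (0.00·20.7 + 0.08·16.0 + 0.20·25.5 + 0.52·21.0) / (0.00 + 0.08 + 0.20 + 0.52)
  = 17.3000 / 0.8000 = 21.625

21.625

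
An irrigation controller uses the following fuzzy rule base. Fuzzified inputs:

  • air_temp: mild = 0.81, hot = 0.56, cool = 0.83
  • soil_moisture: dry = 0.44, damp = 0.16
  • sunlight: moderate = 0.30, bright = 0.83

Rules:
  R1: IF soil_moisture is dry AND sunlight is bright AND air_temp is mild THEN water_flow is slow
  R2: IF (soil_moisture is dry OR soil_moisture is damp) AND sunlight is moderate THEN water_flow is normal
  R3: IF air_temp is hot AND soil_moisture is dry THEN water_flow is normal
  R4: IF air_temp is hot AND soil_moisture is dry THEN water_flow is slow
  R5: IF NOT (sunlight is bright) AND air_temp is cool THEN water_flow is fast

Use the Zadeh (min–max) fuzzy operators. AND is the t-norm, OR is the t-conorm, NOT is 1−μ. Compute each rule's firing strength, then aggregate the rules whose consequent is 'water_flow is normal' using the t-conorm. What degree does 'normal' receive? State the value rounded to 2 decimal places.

R1: dry=0.44, bright=0.83, mild=0.81; AND[min(a, b)] → w = 0.44
R2: (dry=0.44 OR damp=0.16) = 0.44; AND[min(a, b)] with moderate=0.30 → w = 0.30
R3: hot=0.56, dry=0.44; AND[min(a, b)] → w = 0.44
R4: hot=0.56, dry=0.44; AND[min(a, b)] → w = 0.44
R5: ¬bright=1−0.83=0.17, cool=0.83; AND[min(a, b)] → w = 0.17
Rules with consequent 'normal': {R2, R3} → strengths 0.30, 0.44
Aggregate via t-conorm [max(a, b)]: 0.44

0.44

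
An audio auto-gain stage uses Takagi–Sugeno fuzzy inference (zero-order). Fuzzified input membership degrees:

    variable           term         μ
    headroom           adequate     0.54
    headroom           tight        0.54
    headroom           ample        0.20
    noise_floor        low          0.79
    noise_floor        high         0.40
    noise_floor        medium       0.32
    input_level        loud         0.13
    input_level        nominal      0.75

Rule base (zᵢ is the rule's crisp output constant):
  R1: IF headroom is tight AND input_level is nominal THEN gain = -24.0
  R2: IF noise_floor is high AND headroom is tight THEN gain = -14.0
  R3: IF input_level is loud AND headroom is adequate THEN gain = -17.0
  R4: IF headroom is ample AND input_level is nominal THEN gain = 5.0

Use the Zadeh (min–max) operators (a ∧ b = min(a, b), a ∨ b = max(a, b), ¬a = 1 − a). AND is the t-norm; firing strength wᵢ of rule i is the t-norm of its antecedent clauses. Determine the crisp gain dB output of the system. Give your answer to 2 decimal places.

-15.57

R1 (z=-24.0): tight=0.54, nominal=0.75; AND[min(a, b)] → w = 0.54
R2 (z=-14.0): high=0.40, tight=0.54; AND[min(a, b)] → w = 0.40
R3 (z=-17.0): loud=0.13, adequate=0.54; AND[min(a, b)] → w = 0.13
R4 (z=5.0): ample=0.20, nominal=0.75; AND[min(a, b)] → w = 0.20
Weighted average = (0.54·-24.0 + 0.40·-14.0 + 0.13·-17.0 + 0.20·5.0) / (0.54 + 0.40 + 0.13 + 0.20)
  = -19.7700 / 1.2700 = -15.57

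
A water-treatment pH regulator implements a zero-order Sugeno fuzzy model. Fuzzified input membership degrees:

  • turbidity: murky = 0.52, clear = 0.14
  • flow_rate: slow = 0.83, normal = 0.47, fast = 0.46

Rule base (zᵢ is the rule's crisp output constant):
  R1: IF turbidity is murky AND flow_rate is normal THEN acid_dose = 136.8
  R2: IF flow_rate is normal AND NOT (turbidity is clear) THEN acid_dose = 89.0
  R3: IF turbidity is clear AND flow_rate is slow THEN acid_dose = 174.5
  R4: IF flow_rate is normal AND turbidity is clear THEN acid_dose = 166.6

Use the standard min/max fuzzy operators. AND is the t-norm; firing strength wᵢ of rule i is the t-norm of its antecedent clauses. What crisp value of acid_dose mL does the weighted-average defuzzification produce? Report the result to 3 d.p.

126.131

R1 (z=136.8): murky=0.52, normal=0.47; AND[min(a, b)] → w = 0.47
R2 (z=89.0): normal=0.47, ¬clear=1−0.14=0.86; AND[min(a, b)] → w = 0.47
R3 (z=174.5): clear=0.14, slow=0.83; AND[min(a, b)] → w = 0.14
R4 (z=166.6): normal=0.47, clear=0.14; AND[min(a, b)] → w = 0.14
Weighted average = (0.47·136.8 + 0.47·89.0 + 0.14·174.5 + 0.14·166.6) / (0.47 + 0.47 + 0.14 + 0.14)
  = 153.8800 / 1.2200 = 126.131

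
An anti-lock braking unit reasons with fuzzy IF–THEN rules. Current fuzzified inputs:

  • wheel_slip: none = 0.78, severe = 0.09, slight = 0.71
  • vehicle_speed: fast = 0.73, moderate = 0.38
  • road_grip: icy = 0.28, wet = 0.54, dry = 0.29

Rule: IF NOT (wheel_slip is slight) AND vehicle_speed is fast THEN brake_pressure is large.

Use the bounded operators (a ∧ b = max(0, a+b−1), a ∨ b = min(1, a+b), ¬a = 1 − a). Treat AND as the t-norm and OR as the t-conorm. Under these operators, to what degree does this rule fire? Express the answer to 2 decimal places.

firing strength: ¬slight=1−0.71=0.29, fast=0.73; AND[max(0, a+b−1)] → w = 0.02

0.02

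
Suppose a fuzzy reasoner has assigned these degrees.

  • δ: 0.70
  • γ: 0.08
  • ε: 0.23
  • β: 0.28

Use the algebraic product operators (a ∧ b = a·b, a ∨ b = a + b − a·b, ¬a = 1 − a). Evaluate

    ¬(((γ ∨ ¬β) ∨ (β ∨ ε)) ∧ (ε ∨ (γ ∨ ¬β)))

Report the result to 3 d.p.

0.313

¬β = 1 − 0.2800 = 0.7200
γ ∨ ¬β = a + b − a·b on (0.0800, 0.7200) = 0.7424
β ∨ ε = a + b − a·b on (0.2800, 0.2300) = 0.4456
(γ ∨ ¬β) ∨ (β ∨ ε) = a + b − a·b on (0.7424, 0.4456) = 0.8572
¬β = 1 − 0.2800 = 0.7200
γ ∨ ¬β = a + b − a·b on (0.0800, 0.7200) = 0.7424
ε ∨ (γ ∨ ¬β) = a + b − a·b on (0.2300, 0.7424) = 0.8016
((γ ∨ ¬β) ∨ (β ∨ ε)) ∧ (ε ∨ (γ ∨ ¬β)) = a·b on (0.8572, 0.8016) = 0.6872
¬(((γ ∨ ¬β) ∨ (β ∨ ε)) ∧ (ε ∨ (γ ∨ ¬β))) = 1 − 0.6872 = 0.3128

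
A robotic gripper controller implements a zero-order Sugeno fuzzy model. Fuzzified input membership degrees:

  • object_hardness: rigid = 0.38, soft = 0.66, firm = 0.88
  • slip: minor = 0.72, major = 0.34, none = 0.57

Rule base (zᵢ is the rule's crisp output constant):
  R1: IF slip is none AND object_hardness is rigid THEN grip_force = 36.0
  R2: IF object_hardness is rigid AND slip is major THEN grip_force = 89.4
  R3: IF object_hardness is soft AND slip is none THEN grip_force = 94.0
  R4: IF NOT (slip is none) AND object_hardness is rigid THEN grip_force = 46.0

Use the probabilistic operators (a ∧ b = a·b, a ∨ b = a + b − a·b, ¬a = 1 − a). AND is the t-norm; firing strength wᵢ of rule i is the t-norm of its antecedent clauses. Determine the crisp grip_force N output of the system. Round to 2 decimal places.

R1 (z=36.0): none=0.57, rigid=0.38; AND[a·b] → w = 0.2166
R2 (z=89.4): rigid=0.38, major=0.34; AND[a·b] → w = 0.1292
R3 (z=94.0): soft=0.66, none=0.57; AND[a·b] → w = 0.3762
R4 (z=46.0): ¬none=1−0.57=0.43, rigid=0.38; AND[a·b] → w = 0.1634
Weighted average = (0.2166·36.0 + 0.1292·89.4 + 0.3762·94.0 + 0.1634·46.0) / (0.2166 + 0.1292 + 0.3762 + 0.1634)
  = 62.2273 / 0.8854 = 70.28

70.28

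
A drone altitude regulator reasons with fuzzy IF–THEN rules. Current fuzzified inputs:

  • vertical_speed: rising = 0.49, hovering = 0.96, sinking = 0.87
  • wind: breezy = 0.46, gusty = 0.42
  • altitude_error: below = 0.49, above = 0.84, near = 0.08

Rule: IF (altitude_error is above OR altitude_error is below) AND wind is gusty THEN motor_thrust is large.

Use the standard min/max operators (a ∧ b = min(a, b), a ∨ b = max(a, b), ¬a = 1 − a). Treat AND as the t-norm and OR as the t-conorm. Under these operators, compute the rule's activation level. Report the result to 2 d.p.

0.42

firing strength: (above=0.84 OR below=0.49) = 0.84; AND[min(a, b)] with gusty=0.42 → w = 0.42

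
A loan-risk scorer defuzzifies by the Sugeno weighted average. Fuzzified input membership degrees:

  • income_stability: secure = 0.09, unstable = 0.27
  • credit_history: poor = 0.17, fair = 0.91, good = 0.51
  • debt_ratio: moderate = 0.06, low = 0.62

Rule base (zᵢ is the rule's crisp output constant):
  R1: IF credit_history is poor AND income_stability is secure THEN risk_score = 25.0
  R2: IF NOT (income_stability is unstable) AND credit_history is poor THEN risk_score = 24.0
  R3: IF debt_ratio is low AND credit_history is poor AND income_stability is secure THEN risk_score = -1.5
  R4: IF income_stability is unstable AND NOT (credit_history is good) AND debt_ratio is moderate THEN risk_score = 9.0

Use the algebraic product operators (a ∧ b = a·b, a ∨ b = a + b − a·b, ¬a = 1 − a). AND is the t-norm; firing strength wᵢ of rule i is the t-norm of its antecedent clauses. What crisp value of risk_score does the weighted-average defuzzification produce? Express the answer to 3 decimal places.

21.796

R1 (z=25.0): poor=0.17, secure=0.09; AND[a·b] → w = 0.0153
R2 (z=24.0): ¬unstable=1−0.27=0.73, poor=0.17; AND[a·b] → w = 0.1241
R3 (z=-1.5): low=0.62, poor=0.17, secure=0.09; AND[a·b] → w = 0.0095
R4 (z=9.0): unstable=0.27, ¬good=1−0.51=0.49, moderate=0.06; AND[a·b] → w = 0.0079
Weighted average = (0.0153·25.0 + 0.1241·24.0 + 0.0095·-1.5 + 0.0079·9.0) / (0.0153 + 0.1241 + 0.0095 + 0.0079)
  = 3.4181 / 0.1568 = 21.796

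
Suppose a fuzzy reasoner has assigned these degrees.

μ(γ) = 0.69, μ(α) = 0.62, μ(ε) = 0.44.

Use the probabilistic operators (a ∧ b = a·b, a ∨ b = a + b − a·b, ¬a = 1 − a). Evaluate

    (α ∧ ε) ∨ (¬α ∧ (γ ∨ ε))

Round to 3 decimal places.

α ∧ ε = a·b on (0.6200, 0.4400) = 0.2728
¬α = 1 − 0.6200 = 0.3800
γ ∨ ε = a + b − a·b on (0.6900, 0.4400) = 0.8264
¬α ∧ (γ ∨ ε) = a·b on (0.3800, 0.8264) = 0.3140
(α ∧ ε) ∨ (¬α ∧ (γ ∨ ε)) = a + b − a·b on (0.2728, 0.3140) = 0.5012

0.501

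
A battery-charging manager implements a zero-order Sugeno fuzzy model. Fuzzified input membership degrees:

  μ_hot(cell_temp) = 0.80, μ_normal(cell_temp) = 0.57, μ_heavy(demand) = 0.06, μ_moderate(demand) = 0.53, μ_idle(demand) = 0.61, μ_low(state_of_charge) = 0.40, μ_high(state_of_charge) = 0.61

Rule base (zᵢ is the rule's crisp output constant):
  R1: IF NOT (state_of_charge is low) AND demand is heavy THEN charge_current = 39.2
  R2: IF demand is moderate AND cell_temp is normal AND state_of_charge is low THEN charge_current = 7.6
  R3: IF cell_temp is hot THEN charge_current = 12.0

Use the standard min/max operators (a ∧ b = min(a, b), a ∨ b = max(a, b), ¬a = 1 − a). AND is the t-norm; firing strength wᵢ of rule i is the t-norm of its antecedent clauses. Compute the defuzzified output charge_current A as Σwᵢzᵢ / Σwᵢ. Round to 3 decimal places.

R1 (z=39.2): ¬low=1−0.40=0.60, heavy=0.06; AND[min(a, b)] → w = 0.06
R2 (z=7.6): moderate=0.53, normal=0.57, low=0.40; AND[min(a, b)] → w = 0.40
R3 (z=12.0): hot=0.80 → w = 0.80
Weighted average = (0.06·39.2 + 0.40·7.6 + 0.80·12.0) / (0.06 + 0.40 + 0.80)
  = 14.9920 / 1.2600 = 11.898

11.898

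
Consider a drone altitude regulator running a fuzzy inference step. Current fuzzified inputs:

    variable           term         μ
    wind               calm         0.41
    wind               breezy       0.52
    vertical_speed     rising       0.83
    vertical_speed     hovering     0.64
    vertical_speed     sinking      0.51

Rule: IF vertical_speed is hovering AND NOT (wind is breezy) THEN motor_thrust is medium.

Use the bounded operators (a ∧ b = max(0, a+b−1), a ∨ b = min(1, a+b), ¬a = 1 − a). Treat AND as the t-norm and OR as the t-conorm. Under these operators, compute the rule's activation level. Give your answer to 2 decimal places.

firing strength: hovering=0.64, ¬breezy=1−0.52=0.48; AND[max(0, a+b−1)] → w = 0.12

0.12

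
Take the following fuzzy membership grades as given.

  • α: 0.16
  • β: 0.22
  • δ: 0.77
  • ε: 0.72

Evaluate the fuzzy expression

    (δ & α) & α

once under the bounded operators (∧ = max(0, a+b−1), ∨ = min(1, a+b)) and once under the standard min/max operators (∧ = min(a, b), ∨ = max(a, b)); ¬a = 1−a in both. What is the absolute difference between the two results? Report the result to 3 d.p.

Under bounded:
  δ & α = max(0, a+b−1) on (0.77, 0.16) = 0.00
  (δ & α) & α = max(0, a+b−1) on (0.00, 0.16) = 0.00
  → value = 0.0000
Under standard min/max:
  δ & α = min(a, b) on (0.77, 0.16) = 0.16
  (δ & α) & α = min(a, b) on (0.16, 0.16) = 0.16
  → value = 0.1600
|0.0000 − 0.1600| = 0.160

0.160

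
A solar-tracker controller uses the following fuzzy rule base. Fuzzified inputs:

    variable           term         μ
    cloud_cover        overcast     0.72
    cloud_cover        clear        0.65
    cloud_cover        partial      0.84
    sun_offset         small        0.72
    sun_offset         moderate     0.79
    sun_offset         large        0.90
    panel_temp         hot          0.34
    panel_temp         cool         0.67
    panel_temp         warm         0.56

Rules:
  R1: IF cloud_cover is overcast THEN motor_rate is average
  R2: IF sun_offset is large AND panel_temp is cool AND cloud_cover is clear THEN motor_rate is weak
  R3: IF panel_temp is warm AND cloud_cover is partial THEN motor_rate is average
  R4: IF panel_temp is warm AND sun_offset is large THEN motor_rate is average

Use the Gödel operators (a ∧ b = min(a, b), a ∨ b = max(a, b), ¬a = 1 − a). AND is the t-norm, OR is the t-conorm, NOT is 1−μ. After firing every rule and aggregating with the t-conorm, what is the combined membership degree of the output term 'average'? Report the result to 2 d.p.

0.72

R1: overcast=0.72 → w = 0.72
R2: large=0.90, cool=0.67, clear=0.65; AND[min(a, b)] → w = 0.65
R3: warm=0.56, partial=0.84; AND[min(a, b)] → w = 0.56
R4: warm=0.56, large=0.90; AND[min(a, b)] → w = 0.56
Rules with consequent 'average': {R1, R3, R4} → strengths 0.72, 0.56, 0.56
Aggregate via t-conorm [max(a, b)]: 0.72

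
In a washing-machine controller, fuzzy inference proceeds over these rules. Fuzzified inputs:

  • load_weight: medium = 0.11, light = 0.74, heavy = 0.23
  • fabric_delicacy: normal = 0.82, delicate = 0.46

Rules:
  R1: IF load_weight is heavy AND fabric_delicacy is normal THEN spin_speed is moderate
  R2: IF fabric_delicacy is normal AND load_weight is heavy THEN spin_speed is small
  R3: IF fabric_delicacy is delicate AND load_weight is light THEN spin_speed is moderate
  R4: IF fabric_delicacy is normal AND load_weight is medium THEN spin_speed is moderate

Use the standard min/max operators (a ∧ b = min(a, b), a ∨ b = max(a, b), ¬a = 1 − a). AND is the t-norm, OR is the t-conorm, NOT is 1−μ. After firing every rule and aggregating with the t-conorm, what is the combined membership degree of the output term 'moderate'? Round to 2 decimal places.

0.46

R1: heavy=0.23, normal=0.82; AND[min(a, b)] → w = 0.23
R2: normal=0.82, heavy=0.23; AND[min(a, b)] → w = 0.23
R3: delicate=0.46, light=0.74; AND[min(a, b)] → w = 0.46
R4: normal=0.82, medium=0.11; AND[min(a, b)] → w = 0.11
Rules with consequent 'moderate': {R1, R3, R4} → strengths 0.23, 0.46, 0.11
Aggregate via t-conorm [max(a, b)]: 0.46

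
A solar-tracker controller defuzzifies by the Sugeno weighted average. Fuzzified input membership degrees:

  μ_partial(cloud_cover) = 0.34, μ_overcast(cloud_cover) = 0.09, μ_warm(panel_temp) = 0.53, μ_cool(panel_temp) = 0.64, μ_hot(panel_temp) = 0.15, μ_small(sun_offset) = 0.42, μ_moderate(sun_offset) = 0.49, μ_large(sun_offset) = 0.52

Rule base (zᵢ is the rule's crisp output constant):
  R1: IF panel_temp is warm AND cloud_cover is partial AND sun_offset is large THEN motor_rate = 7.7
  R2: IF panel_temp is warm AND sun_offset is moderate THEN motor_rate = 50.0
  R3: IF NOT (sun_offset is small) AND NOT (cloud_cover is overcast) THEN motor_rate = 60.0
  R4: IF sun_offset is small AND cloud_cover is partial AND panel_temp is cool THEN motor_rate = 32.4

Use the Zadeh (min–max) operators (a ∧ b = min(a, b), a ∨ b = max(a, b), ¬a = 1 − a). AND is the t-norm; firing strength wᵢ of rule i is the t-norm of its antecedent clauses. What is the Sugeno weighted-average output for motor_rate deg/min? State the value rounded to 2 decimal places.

41.68

R1 (z=7.7): warm=0.53, partial=0.34, large=0.52; AND[min(a, b)] → w = 0.34
R2 (z=50.0): warm=0.53, moderate=0.49; AND[min(a, b)] → w = 0.49
R3 (z=60.0): ¬small=1−0.42=0.58, ¬overcast=1−0.09=0.91; AND[min(a, b)] → w = 0.58
R4 (z=32.4): small=0.42, partial=0.34, cool=0.64; AND[min(a, b)] → w = 0.34
Weighted average = (0.34·7.7 + 0.49·50.0 + 0.58·60.0 + 0.34·32.4) / (0.34 + 0.49 + 0.58 + 0.34)
  = 72.9340 / 1.7500 = 41.68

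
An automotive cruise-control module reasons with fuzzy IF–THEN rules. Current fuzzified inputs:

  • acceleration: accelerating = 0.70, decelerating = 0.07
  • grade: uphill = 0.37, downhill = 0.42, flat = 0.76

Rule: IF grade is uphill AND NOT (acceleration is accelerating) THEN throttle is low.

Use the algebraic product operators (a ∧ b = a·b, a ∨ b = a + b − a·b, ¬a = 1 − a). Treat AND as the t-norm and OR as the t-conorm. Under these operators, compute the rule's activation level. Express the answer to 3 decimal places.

firing strength: uphill=0.37, ¬accelerating=1−0.70=0.30; AND[a·b] → w = 0.1110

0.111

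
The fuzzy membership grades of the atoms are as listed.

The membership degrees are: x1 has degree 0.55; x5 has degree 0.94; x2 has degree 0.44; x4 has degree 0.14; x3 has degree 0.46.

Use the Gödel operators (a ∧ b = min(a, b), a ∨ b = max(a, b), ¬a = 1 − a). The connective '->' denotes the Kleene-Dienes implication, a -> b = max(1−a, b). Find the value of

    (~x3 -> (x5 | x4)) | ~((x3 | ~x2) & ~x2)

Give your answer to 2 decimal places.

~x3 = 1 − 0.46 = 0.54
x5 | x4 = max(a, b) on (0.94, 0.14) = 0.94
~x3 -> (x5 | x4)  [Kleene-Dienes: max(1−a, b)] with a=0.54, b=0.94 → 0.94
~x2 = 1 − 0.44 = 0.56
x3 | ~x2 = max(a, b) on (0.46, 0.56) = 0.56
~x2 = 1 − 0.44 = 0.56
(x3 | ~x2) & ~x2 = min(a, b) on (0.56, 0.56) = 0.56
~((x3 | ~x2) & ~x2) = 1 − 0.56 = 0.44
(~x3 -> (x5 | x4)) | ~((x3 | ~x2) & ~x2) = max(a, b) on (0.94, 0.44) = 0.94

0.94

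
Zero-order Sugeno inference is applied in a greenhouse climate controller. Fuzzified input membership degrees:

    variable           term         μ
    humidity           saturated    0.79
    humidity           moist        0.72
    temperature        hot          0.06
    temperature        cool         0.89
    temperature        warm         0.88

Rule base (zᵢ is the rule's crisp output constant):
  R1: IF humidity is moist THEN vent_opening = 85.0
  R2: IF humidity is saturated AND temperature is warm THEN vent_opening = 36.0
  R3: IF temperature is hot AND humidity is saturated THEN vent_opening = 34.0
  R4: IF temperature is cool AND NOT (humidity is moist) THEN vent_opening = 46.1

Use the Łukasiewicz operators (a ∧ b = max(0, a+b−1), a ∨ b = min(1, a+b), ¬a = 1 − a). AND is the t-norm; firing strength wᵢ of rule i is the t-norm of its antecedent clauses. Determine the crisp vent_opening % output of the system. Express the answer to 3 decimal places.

59.716

R1 (z=85.0): moist=0.72 → w = 0.72
R2 (z=36.0): saturated=0.79, warm=0.88; AND[max(0, a+b−1)] → w = 0.67
R3 (z=34.0): hot=0.06, saturated=0.79; AND[max(0, a+b−1)] → w = 0.00
R4 (z=46.1): cool=0.89, ¬moist=1−0.72=0.28; AND[max(0, a+b−1)] → w = 0.17
Weighted average = (0.72·85.0 + 0.67·36.0 + 0.00·34.0 + 0.17·46.1) / (0.72 + 0.67 + 0.00 + 0.17)
  = 93.1570 / 1.5600 = 59.716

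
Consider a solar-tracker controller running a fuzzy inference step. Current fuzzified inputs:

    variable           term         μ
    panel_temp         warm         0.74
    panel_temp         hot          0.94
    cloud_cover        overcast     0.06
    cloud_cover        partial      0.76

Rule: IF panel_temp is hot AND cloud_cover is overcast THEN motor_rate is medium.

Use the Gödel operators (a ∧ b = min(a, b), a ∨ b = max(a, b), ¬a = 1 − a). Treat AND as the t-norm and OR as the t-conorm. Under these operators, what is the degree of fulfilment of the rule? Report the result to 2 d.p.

0.06

firing strength: hot=0.94, overcast=0.06; AND[min(a, b)] → w = 0.06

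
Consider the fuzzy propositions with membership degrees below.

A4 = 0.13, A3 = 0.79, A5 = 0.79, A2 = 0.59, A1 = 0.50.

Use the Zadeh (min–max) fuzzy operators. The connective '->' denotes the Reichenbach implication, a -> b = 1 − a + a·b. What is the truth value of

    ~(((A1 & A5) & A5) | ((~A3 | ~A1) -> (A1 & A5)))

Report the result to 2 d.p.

0.25

A1 & A5 = min(a, b) on (0.50, 0.79) = 0.50
(A1 & A5) & A5 = min(a, b) on (0.50, 0.79) = 0.50
~A3 = 1 − 0.79 = 0.21
~A1 = 1 − 0.50 = 0.50
~A3 | ~A1 = max(a, b) on (0.21, 0.50) = 0.50
A1 & A5 = min(a, b) on (0.50, 0.79) = 0.50
(~A3 | ~A1) -> (A1 & A5)  [Reichenbach: 1 − a + a·b] with a=0.50, b=0.50 → 0.75
((A1 & A5) & A5) | ((~A3 | ~A1) -> (A1 & A5)) = max(a, b) on (0.50, 0.75) = 0.75
~(((A1 & A5) & A5) | ((~A3 | ~A1) -> (A1 & A5))) = 1 − 0.75 = 0.25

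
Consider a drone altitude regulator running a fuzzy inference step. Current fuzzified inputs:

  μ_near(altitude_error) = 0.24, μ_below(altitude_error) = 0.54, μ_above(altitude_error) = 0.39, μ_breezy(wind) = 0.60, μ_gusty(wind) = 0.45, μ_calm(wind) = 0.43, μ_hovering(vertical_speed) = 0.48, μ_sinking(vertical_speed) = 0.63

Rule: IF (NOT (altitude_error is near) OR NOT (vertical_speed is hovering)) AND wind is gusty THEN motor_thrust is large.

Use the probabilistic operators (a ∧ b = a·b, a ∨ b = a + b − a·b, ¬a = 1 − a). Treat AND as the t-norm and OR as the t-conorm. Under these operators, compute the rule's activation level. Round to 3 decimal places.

firing strength: (¬near=1−0.24=0.76 OR ¬hovering=1−0.48=0.52) = 0.8848; AND[a·b] with gusty=0.45 → w = 0.3982

0.398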